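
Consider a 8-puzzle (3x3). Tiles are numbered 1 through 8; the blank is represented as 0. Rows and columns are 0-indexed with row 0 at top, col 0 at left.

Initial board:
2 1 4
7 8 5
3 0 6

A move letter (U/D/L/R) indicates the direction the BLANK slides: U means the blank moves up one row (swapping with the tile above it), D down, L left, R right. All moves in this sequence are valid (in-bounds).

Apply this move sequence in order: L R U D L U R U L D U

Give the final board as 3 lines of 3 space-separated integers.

After move 1 (L):
2 1 4
7 8 5
0 3 6

After move 2 (R):
2 1 4
7 8 5
3 0 6

After move 3 (U):
2 1 4
7 0 5
3 8 6

After move 4 (D):
2 1 4
7 8 5
3 0 6

After move 5 (L):
2 1 4
7 8 5
0 3 6

After move 6 (U):
2 1 4
0 8 5
7 3 6

After move 7 (R):
2 1 4
8 0 5
7 3 6

After move 8 (U):
2 0 4
8 1 5
7 3 6

After move 9 (L):
0 2 4
8 1 5
7 3 6

After move 10 (D):
8 2 4
0 1 5
7 3 6

After move 11 (U):
0 2 4
8 1 5
7 3 6

Answer: 0 2 4
8 1 5
7 3 6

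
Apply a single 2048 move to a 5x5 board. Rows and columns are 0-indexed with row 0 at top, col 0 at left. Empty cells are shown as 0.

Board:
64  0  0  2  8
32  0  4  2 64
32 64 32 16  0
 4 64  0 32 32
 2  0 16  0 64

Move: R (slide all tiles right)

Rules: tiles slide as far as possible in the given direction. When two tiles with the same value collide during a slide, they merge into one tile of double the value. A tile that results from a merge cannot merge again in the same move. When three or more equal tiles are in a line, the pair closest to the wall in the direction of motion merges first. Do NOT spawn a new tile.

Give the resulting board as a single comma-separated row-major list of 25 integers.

Slide right:
row 0: [64, 0, 0, 2, 8] -> [0, 0, 64, 2, 8]
row 1: [32, 0, 4, 2, 64] -> [0, 32, 4, 2, 64]
row 2: [32, 64, 32, 16, 0] -> [0, 32, 64, 32, 16]
row 3: [4, 64, 0, 32, 32] -> [0, 0, 4, 64, 64]
row 4: [2, 0, 16, 0, 64] -> [0, 0, 2, 16, 64]

Answer: 0, 0, 64, 2, 8, 0, 32, 4, 2, 64, 0, 32, 64, 32, 16, 0, 0, 4, 64, 64, 0, 0, 2, 16, 64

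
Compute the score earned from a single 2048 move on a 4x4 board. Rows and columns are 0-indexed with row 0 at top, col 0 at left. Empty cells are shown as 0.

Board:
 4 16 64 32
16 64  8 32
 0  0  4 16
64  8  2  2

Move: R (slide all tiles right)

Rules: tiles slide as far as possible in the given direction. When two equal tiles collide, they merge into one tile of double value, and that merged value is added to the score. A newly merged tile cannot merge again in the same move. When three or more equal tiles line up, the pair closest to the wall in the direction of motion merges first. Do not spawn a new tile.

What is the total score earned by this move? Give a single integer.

Slide right:
row 0: [4, 16, 64, 32] -> [4, 16, 64, 32]  score +0 (running 0)
row 1: [16, 64, 8, 32] -> [16, 64, 8, 32]  score +0 (running 0)
row 2: [0, 0, 4, 16] -> [0, 0, 4, 16]  score +0 (running 0)
row 3: [64, 8, 2, 2] -> [0, 64, 8, 4]  score +4 (running 4)
Board after move:
 4 16 64 32
16 64  8 32
 0  0  4 16
 0 64  8  4

Answer: 4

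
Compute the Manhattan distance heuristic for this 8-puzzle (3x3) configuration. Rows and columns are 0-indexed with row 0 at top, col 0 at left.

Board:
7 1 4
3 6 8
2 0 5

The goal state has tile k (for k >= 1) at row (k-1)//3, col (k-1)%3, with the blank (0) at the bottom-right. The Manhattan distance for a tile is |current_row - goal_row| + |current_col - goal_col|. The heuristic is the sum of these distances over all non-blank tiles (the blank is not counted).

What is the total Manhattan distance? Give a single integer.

Answer: 17

Derivation:
Tile 7: at (0,0), goal (2,0), distance |0-2|+|0-0| = 2
Tile 1: at (0,1), goal (0,0), distance |0-0|+|1-0| = 1
Tile 4: at (0,2), goal (1,0), distance |0-1|+|2-0| = 3
Tile 3: at (1,0), goal (0,2), distance |1-0|+|0-2| = 3
Tile 6: at (1,1), goal (1,2), distance |1-1|+|1-2| = 1
Tile 8: at (1,2), goal (2,1), distance |1-2|+|2-1| = 2
Tile 2: at (2,0), goal (0,1), distance |2-0|+|0-1| = 3
Tile 5: at (2,2), goal (1,1), distance |2-1|+|2-1| = 2
Sum: 2 + 1 + 3 + 3 + 1 + 2 + 3 + 2 = 17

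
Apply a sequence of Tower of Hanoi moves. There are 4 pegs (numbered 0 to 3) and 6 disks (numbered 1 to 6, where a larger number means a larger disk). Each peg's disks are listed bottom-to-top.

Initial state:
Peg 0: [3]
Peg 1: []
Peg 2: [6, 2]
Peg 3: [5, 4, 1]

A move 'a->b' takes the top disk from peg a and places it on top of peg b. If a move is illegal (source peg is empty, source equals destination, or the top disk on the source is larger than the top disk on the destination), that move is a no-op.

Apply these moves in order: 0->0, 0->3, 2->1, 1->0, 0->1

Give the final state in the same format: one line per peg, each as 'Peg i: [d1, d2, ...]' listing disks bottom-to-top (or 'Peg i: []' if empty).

After move 1 (0->0):
Peg 0: [3]
Peg 1: []
Peg 2: [6, 2]
Peg 3: [5, 4, 1]

After move 2 (0->3):
Peg 0: [3]
Peg 1: []
Peg 2: [6, 2]
Peg 3: [5, 4, 1]

After move 3 (2->1):
Peg 0: [3]
Peg 1: [2]
Peg 2: [6]
Peg 3: [5, 4, 1]

After move 4 (1->0):
Peg 0: [3, 2]
Peg 1: []
Peg 2: [6]
Peg 3: [5, 4, 1]

After move 5 (0->1):
Peg 0: [3]
Peg 1: [2]
Peg 2: [6]
Peg 3: [5, 4, 1]

Answer: Peg 0: [3]
Peg 1: [2]
Peg 2: [6]
Peg 3: [5, 4, 1]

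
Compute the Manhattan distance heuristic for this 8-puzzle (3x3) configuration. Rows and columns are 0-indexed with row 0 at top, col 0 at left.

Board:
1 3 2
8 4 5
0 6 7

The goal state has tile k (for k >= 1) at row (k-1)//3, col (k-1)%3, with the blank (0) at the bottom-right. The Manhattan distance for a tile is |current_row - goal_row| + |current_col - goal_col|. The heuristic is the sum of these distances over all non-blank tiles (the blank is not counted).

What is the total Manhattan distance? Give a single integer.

Answer: 10

Derivation:
Tile 1: (0,0)->(0,0) = 0
Tile 3: (0,1)->(0,2) = 1
Tile 2: (0,2)->(0,1) = 1
Tile 8: (1,0)->(2,1) = 2
Tile 4: (1,1)->(1,0) = 1
Tile 5: (1,2)->(1,1) = 1
Tile 6: (2,1)->(1,2) = 2
Tile 7: (2,2)->(2,0) = 2
Sum: 0 + 1 + 1 + 2 + 1 + 1 + 2 + 2 = 10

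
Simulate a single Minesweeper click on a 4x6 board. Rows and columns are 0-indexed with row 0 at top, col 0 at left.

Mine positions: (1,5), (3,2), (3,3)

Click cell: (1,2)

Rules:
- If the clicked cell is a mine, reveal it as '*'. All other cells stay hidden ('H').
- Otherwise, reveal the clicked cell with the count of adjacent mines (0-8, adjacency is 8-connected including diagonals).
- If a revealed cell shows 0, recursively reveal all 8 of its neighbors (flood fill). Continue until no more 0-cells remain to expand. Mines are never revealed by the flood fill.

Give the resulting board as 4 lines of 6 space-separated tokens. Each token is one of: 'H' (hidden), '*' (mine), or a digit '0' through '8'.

0 0 0 0 1 H
0 0 0 0 1 H
0 1 2 2 2 H
0 1 H H H H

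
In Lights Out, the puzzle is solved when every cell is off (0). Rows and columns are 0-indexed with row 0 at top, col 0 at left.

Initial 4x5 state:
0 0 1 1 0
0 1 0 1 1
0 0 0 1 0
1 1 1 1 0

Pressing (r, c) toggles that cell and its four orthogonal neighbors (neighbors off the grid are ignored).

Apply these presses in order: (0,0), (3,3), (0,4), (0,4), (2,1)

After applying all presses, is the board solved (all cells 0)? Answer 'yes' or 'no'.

After press 1 at (0,0):
1 1 1 1 0
1 1 0 1 1
0 0 0 1 0
1 1 1 1 0

After press 2 at (3,3):
1 1 1 1 0
1 1 0 1 1
0 0 0 0 0
1 1 0 0 1

After press 3 at (0,4):
1 1 1 0 1
1 1 0 1 0
0 0 0 0 0
1 1 0 0 1

After press 4 at (0,4):
1 1 1 1 0
1 1 0 1 1
0 0 0 0 0
1 1 0 0 1

After press 5 at (2,1):
1 1 1 1 0
1 0 0 1 1
1 1 1 0 0
1 0 0 0 1

Lights still on: 12

Answer: no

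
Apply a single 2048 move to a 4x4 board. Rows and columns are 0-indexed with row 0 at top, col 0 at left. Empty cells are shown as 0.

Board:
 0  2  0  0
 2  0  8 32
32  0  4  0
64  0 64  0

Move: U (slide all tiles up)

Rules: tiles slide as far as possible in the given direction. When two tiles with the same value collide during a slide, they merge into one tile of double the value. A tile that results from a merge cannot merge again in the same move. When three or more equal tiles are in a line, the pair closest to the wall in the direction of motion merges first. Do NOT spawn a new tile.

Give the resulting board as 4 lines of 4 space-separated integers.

Slide up:
col 0: [0, 2, 32, 64] -> [2, 32, 64, 0]
col 1: [2, 0, 0, 0] -> [2, 0, 0, 0]
col 2: [0, 8, 4, 64] -> [8, 4, 64, 0]
col 3: [0, 32, 0, 0] -> [32, 0, 0, 0]

Answer:  2  2  8 32
32  0  4  0
64  0 64  0
 0  0  0  0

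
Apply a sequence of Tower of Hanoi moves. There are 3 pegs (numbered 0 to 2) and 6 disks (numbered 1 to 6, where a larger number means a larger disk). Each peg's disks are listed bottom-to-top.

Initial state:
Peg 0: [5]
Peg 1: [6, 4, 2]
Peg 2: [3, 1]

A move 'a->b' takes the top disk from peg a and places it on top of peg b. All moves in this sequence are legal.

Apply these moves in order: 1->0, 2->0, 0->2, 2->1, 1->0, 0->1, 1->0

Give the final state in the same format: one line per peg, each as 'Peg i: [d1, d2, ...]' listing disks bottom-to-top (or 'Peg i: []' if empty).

After move 1 (1->0):
Peg 0: [5, 2]
Peg 1: [6, 4]
Peg 2: [3, 1]

After move 2 (2->0):
Peg 0: [5, 2, 1]
Peg 1: [6, 4]
Peg 2: [3]

After move 3 (0->2):
Peg 0: [5, 2]
Peg 1: [6, 4]
Peg 2: [3, 1]

After move 4 (2->1):
Peg 0: [5, 2]
Peg 1: [6, 4, 1]
Peg 2: [3]

After move 5 (1->0):
Peg 0: [5, 2, 1]
Peg 1: [6, 4]
Peg 2: [3]

After move 6 (0->1):
Peg 0: [5, 2]
Peg 1: [6, 4, 1]
Peg 2: [3]

After move 7 (1->0):
Peg 0: [5, 2, 1]
Peg 1: [6, 4]
Peg 2: [3]

Answer: Peg 0: [5, 2, 1]
Peg 1: [6, 4]
Peg 2: [3]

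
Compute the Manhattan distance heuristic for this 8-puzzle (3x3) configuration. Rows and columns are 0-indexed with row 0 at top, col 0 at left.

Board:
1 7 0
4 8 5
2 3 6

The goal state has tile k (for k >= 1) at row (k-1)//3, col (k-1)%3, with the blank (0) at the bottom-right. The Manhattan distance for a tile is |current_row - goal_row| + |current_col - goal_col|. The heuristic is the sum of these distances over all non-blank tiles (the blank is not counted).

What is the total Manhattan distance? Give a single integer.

Answer: 12

Derivation:
Tile 1: at (0,0), goal (0,0), distance |0-0|+|0-0| = 0
Tile 7: at (0,1), goal (2,0), distance |0-2|+|1-0| = 3
Tile 4: at (1,0), goal (1,0), distance |1-1|+|0-0| = 0
Tile 8: at (1,1), goal (2,1), distance |1-2|+|1-1| = 1
Tile 5: at (1,2), goal (1,1), distance |1-1|+|2-1| = 1
Tile 2: at (2,0), goal (0,1), distance |2-0|+|0-1| = 3
Tile 3: at (2,1), goal (0,2), distance |2-0|+|1-2| = 3
Tile 6: at (2,2), goal (1,2), distance |2-1|+|2-2| = 1
Sum: 0 + 3 + 0 + 1 + 1 + 3 + 3 + 1 = 12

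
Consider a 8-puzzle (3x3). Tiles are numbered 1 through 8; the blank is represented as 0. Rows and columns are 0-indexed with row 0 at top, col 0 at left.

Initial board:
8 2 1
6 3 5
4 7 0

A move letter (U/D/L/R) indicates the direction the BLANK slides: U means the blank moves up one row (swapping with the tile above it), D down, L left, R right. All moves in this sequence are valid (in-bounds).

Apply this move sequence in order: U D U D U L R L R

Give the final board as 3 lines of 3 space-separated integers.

Answer: 8 2 1
6 3 0
4 7 5

Derivation:
After move 1 (U):
8 2 1
6 3 0
4 7 5

After move 2 (D):
8 2 1
6 3 5
4 7 0

After move 3 (U):
8 2 1
6 3 0
4 7 5

After move 4 (D):
8 2 1
6 3 5
4 7 0

After move 5 (U):
8 2 1
6 3 0
4 7 5

After move 6 (L):
8 2 1
6 0 3
4 7 5

After move 7 (R):
8 2 1
6 3 0
4 7 5

After move 8 (L):
8 2 1
6 0 3
4 7 5

After move 9 (R):
8 2 1
6 3 0
4 7 5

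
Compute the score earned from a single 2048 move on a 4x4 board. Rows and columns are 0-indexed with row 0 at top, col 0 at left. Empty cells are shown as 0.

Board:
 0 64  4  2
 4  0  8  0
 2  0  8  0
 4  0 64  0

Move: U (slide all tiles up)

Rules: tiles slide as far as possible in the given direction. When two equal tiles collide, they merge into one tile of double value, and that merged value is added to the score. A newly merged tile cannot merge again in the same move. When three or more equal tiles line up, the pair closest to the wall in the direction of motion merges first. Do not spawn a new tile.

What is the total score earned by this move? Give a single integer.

Answer: 16

Derivation:
Slide up:
col 0: [0, 4, 2, 4] -> [4, 2, 4, 0]  score +0 (running 0)
col 1: [64, 0, 0, 0] -> [64, 0, 0, 0]  score +0 (running 0)
col 2: [4, 8, 8, 64] -> [4, 16, 64, 0]  score +16 (running 16)
col 3: [2, 0, 0, 0] -> [2, 0, 0, 0]  score +0 (running 16)
Board after move:
 4 64  4  2
 2  0 16  0
 4  0 64  0
 0  0  0  0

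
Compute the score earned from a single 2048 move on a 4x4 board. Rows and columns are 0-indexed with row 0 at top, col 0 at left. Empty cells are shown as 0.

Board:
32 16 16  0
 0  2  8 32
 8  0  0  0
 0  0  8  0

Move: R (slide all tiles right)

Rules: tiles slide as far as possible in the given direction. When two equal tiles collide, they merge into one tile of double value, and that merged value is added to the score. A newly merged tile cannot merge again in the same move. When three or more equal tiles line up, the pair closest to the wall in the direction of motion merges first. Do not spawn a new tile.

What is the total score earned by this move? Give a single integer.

Slide right:
row 0: [32, 16, 16, 0] -> [0, 0, 32, 32]  score +32 (running 32)
row 1: [0, 2, 8, 32] -> [0, 2, 8, 32]  score +0 (running 32)
row 2: [8, 0, 0, 0] -> [0, 0, 0, 8]  score +0 (running 32)
row 3: [0, 0, 8, 0] -> [0, 0, 0, 8]  score +0 (running 32)
Board after move:
 0  0 32 32
 0  2  8 32
 0  0  0  8
 0  0  0  8

Answer: 32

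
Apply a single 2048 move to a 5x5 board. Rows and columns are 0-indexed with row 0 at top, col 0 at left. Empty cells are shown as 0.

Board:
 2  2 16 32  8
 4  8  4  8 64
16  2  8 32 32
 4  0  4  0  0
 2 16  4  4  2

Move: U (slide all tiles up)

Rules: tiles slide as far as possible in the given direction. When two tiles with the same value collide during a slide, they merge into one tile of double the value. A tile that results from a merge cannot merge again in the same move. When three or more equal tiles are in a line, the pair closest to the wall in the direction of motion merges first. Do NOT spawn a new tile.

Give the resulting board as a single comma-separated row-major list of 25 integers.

Answer: 2, 2, 16, 32, 8, 4, 8, 4, 8, 64, 16, 2, 8, 32, 32, 4, 16, 8, 4, 2, 2, 0, 0, 0, 0

Derivation:
Slide up:
col 0: [2, 4, 16, 4, 2] -> [2, 4, 16, 4, 2]
col 1: [2, 8, 2, 0, 16] -> [2, 8, 2, 16, 0]
col 2: [16, 4, 8, 4, 4] -> [16, 4, 8, 8, 0]
col 3: [32, 8, 32, 0, 4] -> [32, 8, 32, 4, 0]
col 4: [8, 64, 32, 0, 2] -> [8, 64, 32, 2, 0]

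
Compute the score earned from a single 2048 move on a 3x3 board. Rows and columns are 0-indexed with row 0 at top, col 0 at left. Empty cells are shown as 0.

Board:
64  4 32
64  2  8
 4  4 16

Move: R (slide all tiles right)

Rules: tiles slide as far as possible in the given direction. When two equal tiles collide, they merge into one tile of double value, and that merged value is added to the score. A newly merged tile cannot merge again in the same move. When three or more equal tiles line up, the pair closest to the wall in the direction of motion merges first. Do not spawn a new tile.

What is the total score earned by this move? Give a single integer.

Slide right:
row 0: [64, 4, 32] -> [64, 4, 32]  score +0 (running 0)
row 1: [64, 2, 8] -> [64, 2, 8]  score +0 (running 0)
row 2: [4, 4, 16] -> [0, 8, 16]  score +8 (running 8)
Board after move:
64  4 32
64  2  8
 0  8 16

Answer: 8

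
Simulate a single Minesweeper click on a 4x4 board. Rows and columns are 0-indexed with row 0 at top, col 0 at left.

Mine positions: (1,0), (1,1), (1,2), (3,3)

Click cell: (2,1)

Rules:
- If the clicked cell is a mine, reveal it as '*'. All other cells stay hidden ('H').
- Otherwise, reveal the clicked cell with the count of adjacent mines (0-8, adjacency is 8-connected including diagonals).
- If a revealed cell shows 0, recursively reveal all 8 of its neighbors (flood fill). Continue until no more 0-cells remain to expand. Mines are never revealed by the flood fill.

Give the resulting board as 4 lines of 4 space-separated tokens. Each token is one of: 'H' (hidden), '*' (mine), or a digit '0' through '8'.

H H H H
H H H H
H 3 H H
H H H H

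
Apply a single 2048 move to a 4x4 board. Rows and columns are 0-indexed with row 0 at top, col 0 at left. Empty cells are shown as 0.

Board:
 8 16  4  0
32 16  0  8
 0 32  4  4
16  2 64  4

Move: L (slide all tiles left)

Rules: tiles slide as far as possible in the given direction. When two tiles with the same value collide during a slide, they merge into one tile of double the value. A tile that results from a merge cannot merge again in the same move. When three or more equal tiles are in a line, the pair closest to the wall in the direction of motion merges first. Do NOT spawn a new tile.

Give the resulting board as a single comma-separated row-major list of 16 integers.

Slide left:
row 0: [8, 16, 4, 0] -> [8, 16, 4, 0]
row 1: [32, 16, 0, 8] -> [32, 16, 8, 0]
row 2: [0, 32, 4, 4] -> [32, 8, 0, 0]
row 3: [16, 2, 64, 4] -> [16, 2, 64, 4]

Answer: 8, 16, 4, 0, 32, 16, 8, 0, 32, 8, 0, 0, 16, 2, 64, 4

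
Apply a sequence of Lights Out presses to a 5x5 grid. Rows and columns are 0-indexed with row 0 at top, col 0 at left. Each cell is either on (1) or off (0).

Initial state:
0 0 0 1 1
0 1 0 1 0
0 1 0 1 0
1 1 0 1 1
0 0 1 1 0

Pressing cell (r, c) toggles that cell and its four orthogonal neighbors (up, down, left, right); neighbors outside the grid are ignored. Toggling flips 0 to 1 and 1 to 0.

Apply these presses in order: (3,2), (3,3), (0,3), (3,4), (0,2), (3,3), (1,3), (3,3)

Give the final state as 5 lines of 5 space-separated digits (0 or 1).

Answer: 0 1 0 0 0
0 1 0 1 1
0 1 1 1 1
1 0 0 0 1
0 0 0 0 1

Derivation:
After press 1 at (3,2):
0 0 0 1 1
0 1 0 1 0
0 1 1 1 0
1 0 1 0 1
0 0 0 1 0

After press 2 at (3,3):
0 0 0 1 1
0 1 0 1 0
0 1 1 0 0
1 0 0 1 0
0 0 0 0 0

After press 3 at (0,3):
0 0 1 0 0
0 1 0 0 0
0 1 1 0 0
1 0 0 1 0
0 0 0 0 0

After press 4 at (3,4):
0 0 1 0 0
0 1 0 0 0
0 1 1 0 1
1 0 0 0 1
0 0 0 0 1

After press 5 at (0,2):
0 1 0 1 0
0 1 1 0 0
0 1 1 0 1
1 0 0 0 1
0 0 0 0 1

After press 6 at (3,3):
0 1 0 1 0
0 1 1 0 0
0 1 1 1 1
1 0 1 1 0
0 0 0 1 1

After press 7 at (1,3):
0 1 0 0 0
0 1 0 1 1
0 1 1 0 1
1 0 1 1 0
0 0 0 1 1

After press 8 at (3,3):
0 1 0 0 0
0 1 0 1 1
0 1 1 1 1
1 0 0 0 1
0 0 0 0 1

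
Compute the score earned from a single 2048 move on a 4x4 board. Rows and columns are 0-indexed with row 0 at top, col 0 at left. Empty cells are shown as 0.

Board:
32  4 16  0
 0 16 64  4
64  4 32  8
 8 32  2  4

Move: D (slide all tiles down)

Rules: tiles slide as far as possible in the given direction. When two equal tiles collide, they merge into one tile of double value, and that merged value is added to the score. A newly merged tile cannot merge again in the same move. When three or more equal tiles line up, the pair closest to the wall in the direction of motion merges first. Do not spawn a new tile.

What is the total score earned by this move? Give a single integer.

Answer: 0

Derivation:
Slide down:
col 0: [32, 0, 64, 8] -> [0, 32, 64, 8]  score +0 (running 0)
col 1: [4, 16, 4, 32] -> [4, 16, 4, 32]  score +0 (running 0)
col 2: [16, 64, 32, 2] -> [16, 64, 32, 2]  score +0 (running 0)
col 3: [0, 4, 8, 4] -> [0, 4, 8, 4]  score +0 (running 0)
Board after move:
 0  4 16  0
32 16 64  4
64  4 32  8
 8 32  2  4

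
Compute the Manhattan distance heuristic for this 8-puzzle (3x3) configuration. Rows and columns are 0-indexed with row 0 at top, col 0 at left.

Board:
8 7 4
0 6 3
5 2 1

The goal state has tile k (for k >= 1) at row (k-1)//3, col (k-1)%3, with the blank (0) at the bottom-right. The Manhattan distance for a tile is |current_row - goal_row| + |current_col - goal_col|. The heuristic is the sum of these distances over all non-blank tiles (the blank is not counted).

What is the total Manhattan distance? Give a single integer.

Tile 8: (0,0)->(2,1) = 3
Tile 7: (0,1)->(2,0) = 3
Tile 4: (0,2)->(1,0) = 3
Tile 6: (1,1)->(1,2) = 1
Tile 3: (1,2)->(0,2) = 1
Tile 5: (2,0)->(1,1) = 2
Tile 2: (2,1)->(0,1) = 2
Tile 1: (2,2)->(0,0) = 4
Sum: 3 + 3 + 3 + 1 + 1 + 2 + 2 + 4 = 19

Answer: 19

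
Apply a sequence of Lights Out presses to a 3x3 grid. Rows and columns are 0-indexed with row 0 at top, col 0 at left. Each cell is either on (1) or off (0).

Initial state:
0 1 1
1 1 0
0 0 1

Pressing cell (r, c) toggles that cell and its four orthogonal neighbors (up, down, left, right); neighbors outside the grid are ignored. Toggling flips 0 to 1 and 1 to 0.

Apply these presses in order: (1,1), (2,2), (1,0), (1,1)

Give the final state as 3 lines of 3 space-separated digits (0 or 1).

After press 1 at (1,1):
0 0 1
0 0 1
0 1 1

After press 2 at (2,2):
0 0 1
0 0 0
0 0 0

After press 3 at (1,0):
1 0 1
1 1 0
1 0 0

After press 4 at (1,1):
1 1 1
0 0 1
1 1 0

Answer: 1 1 1
0 0 1
1 1 0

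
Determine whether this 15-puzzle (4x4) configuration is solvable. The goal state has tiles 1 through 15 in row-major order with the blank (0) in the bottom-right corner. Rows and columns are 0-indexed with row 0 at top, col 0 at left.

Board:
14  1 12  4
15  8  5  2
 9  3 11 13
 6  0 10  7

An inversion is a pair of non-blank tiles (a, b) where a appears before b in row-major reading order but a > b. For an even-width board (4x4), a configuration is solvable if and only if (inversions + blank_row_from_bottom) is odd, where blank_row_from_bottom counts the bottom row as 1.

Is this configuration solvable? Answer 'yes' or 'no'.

Answer: yes

Derivation:
Inversions: 52
Blank is in row 3 (0-indexed from top), which is row 1 counting from the bottom (bottom = 1).
52 + 1 = 53, which is odd, so the puzzle is solvable.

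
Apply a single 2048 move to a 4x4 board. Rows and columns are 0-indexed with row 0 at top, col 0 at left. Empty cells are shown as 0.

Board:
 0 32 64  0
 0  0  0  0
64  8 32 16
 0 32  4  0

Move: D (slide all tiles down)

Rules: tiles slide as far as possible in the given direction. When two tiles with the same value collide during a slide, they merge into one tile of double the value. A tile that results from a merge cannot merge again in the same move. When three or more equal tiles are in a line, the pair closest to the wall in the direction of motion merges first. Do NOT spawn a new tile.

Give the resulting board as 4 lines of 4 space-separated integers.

Answer:  0  0  0  0
 0 32 64  0
 0  8 32  0
64 32  4 16

Derivation:
Slide down:
col 0: [0, 0, 64, 0] -> [0, 0, 0, 64]
col 1: [32, 0, 8, 32] -> [0, 32, 8, 32]
col 2: [64, 0, 32, 4] -> [0, 64, 32, 4]
col 3: [0, 0, 16, 0] -> [0, 0, 0, 16]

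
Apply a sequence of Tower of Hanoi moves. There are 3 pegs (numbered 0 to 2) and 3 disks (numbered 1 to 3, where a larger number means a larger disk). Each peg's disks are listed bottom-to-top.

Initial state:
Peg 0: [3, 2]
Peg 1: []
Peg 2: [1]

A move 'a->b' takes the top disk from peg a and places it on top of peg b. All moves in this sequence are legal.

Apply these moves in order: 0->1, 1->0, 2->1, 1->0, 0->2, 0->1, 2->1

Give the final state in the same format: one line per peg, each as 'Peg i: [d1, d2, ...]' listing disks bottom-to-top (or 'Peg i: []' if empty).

Answer: Peg 0: [3]
Peg 1: [2, 1]
Peg 2: []

Derivation:
After move 1 (0->1):
Peg 0: [3]
Peg 1: [2]
Peg 2: [1]

After move 2 (1->0):
Peg 0: [3, 2]
Peg 1: []
Peg 2: [1]

After move 3 (2->1):
Peg 0: [3, 2]
Peg 1: [1]
Peg 2: []

After move 4 (1->0):
Peg 0: [3, 2, 1]
Peg 1: []
Peg 2: []

After move 5 (0->2):
Peg 0: [3, 2]
Peg 1: []
Peg 2: [1]

After move 6 (0->1):
Peg 0: [3]
Peg 1: [2]
Peg 2: [1]

After move 7 (2->1):
Peg 0: [3]
Peg 1: [2, 1]
Peg 2: []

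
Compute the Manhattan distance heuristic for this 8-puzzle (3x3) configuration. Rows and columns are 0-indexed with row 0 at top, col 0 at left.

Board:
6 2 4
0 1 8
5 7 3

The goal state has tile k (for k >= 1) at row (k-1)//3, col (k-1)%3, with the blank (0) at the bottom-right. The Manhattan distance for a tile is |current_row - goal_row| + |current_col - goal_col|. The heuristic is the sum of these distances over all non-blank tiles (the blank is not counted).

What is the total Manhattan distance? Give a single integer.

Tile 6: at (0,0), goal (1,2), distance |0-1|+|0-2| = 3
Tile 2: at (0,1), goal (0,1), distance |0-0|+|1-1| = 0
Tile 4: at (0,2), goal (1,0), distance |0-1|+|2-0| = 3
Tile 1: at (1,1), goal (0,0), distance |1-0|+|1-0| = 2
Tile 8: at (1,2), goal (2,1), distance |1-2|+|2-1| = 2
Tile 5: at (2,0), goal (1,1), distance |2-1|+|0-1| = 2
Tile 7: at (2,1), goal (2,0), distance |2-2|+|1-0| = 1
Tile 3: at (2,2), goal (0,2), distance |2-0|+|2-2| = 2
Sum: 3 + 0 + 3 + 2 + 2 + 2 + 1 + 2 = 15

Answer: 15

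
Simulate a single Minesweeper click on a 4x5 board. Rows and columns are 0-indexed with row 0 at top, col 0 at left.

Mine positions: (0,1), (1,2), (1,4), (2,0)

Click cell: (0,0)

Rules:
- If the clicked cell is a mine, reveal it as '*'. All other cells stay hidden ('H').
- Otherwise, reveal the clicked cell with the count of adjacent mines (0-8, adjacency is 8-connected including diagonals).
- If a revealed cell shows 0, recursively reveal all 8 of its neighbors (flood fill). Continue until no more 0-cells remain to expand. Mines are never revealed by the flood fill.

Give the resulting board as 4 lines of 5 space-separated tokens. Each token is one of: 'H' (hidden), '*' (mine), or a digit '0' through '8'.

1 H H H H
H H H H H
H H H H H
H H H H H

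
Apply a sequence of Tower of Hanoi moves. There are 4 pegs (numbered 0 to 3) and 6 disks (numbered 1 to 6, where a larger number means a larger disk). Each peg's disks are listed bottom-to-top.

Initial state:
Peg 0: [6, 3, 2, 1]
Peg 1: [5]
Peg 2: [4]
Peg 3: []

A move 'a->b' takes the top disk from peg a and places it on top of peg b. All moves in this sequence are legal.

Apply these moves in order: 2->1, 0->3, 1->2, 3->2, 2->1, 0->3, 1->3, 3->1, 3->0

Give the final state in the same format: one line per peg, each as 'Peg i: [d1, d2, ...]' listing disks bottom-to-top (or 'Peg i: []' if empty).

After move 1 (2->1):
Peg 0: [6, 3, 2, 1]
Peg 1: [5, 4]
Peg 2: []
Peg 3: []

After move 2 (0->3):
Peg 0: [6, 3, 2]
Peg 1: [5, 4]
Peg 2: []
Peg 3: [1]

After move 3 (1->2):
Peg 0: [6, 3, 2]
Peg 1: [5]
Peg 2: [4]
Peg 3: [1]

After move 4 (3->2):
Peg 0: [6, 3, 2]
Peg 1: [5]
Peg 2: [4, 1]
Peg 3: []

After move 5 (2->1):
Peg 0: [6, 3, 2]
Peg 1: [5, 1]
Peg 2: [4]
Peg 3: []

After move 6 (0->3):
Peg 0: [6, 3]
Peg 1: [5, 1]
Peg 2: [4]
Peg 3: [2]

After move 7 (1->3):
Peg 0: [6, 3]
Peg 1: [5]
Peg 2: [4]
Peg 3: [2, 1]

After move 8 (3->1):
Peg 0: [6, 3]
Peg 1: [5, 1]
Peg 2: [4]
Peg 3: [2]

After move 9 (3->0):
Peg 0: [6, 3, 2]
Peg 1: [5, 1]
Peg 2: [4]
Peg 3: []

Answer: Peg 0: [6, 3, 2]
Peg 1: [5, 1]
Peg 2: [4]
Peg 3: []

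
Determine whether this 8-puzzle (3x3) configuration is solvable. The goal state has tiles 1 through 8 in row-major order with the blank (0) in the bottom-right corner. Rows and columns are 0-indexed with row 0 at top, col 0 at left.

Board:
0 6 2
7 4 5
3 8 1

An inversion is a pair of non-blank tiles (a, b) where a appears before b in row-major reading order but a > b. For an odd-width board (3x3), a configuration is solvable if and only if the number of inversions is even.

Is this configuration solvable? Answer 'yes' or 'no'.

Inversions (pairs i<j in row-major order where tile[i] > tile[j] > 0): 16
16 is even, so the puzzle is solvable.

Answer: yes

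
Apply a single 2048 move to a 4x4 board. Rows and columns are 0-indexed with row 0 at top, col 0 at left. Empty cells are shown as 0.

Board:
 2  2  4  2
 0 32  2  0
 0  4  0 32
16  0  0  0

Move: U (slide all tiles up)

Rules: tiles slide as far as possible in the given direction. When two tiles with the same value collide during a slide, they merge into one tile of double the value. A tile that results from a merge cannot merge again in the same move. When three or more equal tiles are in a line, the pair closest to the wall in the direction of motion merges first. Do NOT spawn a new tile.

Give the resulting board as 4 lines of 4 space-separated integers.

Answer:  2  2  4  2
16 32  2 32
 0  4  0  0
 0  0  0  0

Derivation:
Slide up:
col 0: [2, 0, 0, 16] -> [2, 16, 0, 0]
col 1: [2, 32, 4, 0] -> [2, 32, 4, 0]
col 2: [4, 2, 0, 0] -> [4, 2, 0, 0]
col 3: [2, 0, 32, 0] -> [2, 32, 0, 0]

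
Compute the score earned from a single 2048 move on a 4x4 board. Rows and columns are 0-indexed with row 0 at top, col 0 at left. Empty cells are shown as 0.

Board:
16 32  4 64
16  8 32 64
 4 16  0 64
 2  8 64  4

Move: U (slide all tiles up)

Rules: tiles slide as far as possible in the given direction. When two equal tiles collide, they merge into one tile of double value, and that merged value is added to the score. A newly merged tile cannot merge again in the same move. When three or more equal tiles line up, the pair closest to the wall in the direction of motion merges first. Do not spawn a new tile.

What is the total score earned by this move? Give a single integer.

Answer: 160

Derivation:
Slide up:
col 0: [16, 16, 4, 2] -> [32, 4, 2, 0]  score +32 (running 32)
col 1: [32, 8, 16, 8] -> [32, 8, 16, 8]  score +0 (running 32)
col 2: [4, 32, 0, 64] -> [4, 32, 64, 0]  score +0 (running 32)
col 3: [64, 64, 64, 4] -> [128, 64, 4, 0]  score +128 (running 160)
Board after move:
 32  32   4 128
  4   8  32  64
  2  16  64   4
  0   8   0   0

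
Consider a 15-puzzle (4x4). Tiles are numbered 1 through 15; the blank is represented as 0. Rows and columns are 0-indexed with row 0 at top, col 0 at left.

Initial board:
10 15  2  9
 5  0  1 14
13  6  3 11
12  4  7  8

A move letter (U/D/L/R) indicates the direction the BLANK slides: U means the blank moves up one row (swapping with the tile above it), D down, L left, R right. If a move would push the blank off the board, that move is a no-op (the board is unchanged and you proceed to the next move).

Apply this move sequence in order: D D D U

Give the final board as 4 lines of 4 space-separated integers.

Answer: 10 15  2  9
 5  6  1 14
13  0  3 11
12  4  7  8

Derivation:
After move 1 (D):
10 15  2  9
 5  6  1 14
13  0  3 11
12  4  7  8

After move 2 (D):
10 15  2  9
 5  6  1 14
13  4  3 11
12  0  7  8

After move 3 (D):
10 15  2  9
 5  6  1 14
13  4  3 11
12  0  7  8

After move 4 (U):
10 15  2  9
 5  6  1 14
13  0  3 11
12  4  7  8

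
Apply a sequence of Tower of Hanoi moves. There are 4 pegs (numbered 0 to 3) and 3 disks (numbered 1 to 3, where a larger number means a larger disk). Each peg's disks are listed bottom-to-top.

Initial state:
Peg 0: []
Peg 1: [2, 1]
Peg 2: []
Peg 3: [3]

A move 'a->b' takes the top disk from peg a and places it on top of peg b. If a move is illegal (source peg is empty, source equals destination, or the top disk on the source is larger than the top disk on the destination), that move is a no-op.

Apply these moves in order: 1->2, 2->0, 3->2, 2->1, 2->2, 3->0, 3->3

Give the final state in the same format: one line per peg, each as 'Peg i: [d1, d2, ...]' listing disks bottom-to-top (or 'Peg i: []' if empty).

After move 1 (1->2):
Peg 0: []
Peg 1: [2]
Peg 2: [1]
Peg 3: [3]

After move 2 (2->0):
Peg 0: [1]
Peg 1: [2]
Peg 2: []
Peg 3: [3]

After move 3 (3->2):
Peg 0: [1]
Peg 1: [2]
Peg 2: [3]
Peg 3: []

After move 4 (2->1):
Peg 0: [1]
Peg 1: [2]
Peg 2: [3]
Peg 3: []

After move 5 (2->2):
Peg 0: [1]
Peg 1: [2]
Peg 2: [3]
Peg 3: []

After move 6 (3->0):
Peg 0: [1]
Peg 1: [2]
Peg 2: [3]
Peg 3: []

After move 7 (3->3):
Peg 0: [1]
Peg 1: [2]
Peg 2: [3]
Peg 3: []

Answer: Peg 0: [1]
Peg 1: [2]
Peg 2: [3]
Peg 3: []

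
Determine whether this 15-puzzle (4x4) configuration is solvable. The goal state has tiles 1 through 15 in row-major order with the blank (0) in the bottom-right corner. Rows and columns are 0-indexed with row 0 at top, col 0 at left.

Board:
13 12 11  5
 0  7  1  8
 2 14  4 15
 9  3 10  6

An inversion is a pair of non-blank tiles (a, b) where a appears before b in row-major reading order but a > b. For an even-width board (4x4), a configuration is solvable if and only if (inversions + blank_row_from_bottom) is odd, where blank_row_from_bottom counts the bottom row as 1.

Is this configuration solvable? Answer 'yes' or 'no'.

Inversions: 59
Blank is in row 1 (0-indexed from top), which is row 3 counting from the bottom (bottom = 1).
59 + 3 = 62, which is even, so the puzzle is not solvable.

Answer: no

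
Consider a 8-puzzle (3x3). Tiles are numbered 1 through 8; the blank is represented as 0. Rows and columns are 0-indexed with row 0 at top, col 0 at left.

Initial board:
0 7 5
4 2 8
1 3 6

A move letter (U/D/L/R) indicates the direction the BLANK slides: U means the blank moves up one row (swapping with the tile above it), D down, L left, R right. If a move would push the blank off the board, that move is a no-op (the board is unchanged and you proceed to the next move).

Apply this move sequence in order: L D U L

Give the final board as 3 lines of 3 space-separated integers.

Answer: 0 7 5
4 2 8
1 3 6

Derivation:
After move 1 (L):
0 7 5
4 2 8
1 3 6

After move 2 (D):
4 7 5
0 2 8
1 3 6

After move 3 (U):
0 7 5
4 2 8
1 3 6

After move 4 (L):
0 7 5
4 2 8
1 3 6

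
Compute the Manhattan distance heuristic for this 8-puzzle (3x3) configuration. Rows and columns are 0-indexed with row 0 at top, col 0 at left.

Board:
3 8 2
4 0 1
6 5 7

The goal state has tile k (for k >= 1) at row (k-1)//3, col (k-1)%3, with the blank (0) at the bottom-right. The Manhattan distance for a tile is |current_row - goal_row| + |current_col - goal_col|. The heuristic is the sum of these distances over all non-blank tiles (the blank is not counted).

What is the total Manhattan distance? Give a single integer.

Tile 3: (0,0)->(0,2) = 2
Tile 8: (0,1)->(2,1) = 2
Tile 2: (0,2)->(0,1) = 1
Tile 4: (1,0)->(1,0) = 0
Tile 1: (1,2)->(0,0) = 3
Tile 6: (2,0)->(1,2) = 3
Tile 5: (2,1)->(1,1) = 1
Tile 7: (2,2)->(2,0) = 2
Sum: 2 + 2 + 1 + 0 + 3 + 3 + 1 + 2 = 14

Answer: 14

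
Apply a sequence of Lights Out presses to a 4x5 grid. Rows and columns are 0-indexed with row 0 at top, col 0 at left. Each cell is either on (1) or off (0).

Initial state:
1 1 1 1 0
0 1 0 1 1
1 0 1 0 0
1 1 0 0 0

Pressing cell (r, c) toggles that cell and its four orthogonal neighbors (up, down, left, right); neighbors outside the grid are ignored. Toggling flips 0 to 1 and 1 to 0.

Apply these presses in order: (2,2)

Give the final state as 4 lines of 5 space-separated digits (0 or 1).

After press 1 at (2,2):
1 1 1 1 0
0 1 1 1 1
1 1 0 1 0
1 1 1 0 0

Answer: 1 1 1 1 0
0 1 1 1 1
1 1 0 1 0
1 1 1 0 0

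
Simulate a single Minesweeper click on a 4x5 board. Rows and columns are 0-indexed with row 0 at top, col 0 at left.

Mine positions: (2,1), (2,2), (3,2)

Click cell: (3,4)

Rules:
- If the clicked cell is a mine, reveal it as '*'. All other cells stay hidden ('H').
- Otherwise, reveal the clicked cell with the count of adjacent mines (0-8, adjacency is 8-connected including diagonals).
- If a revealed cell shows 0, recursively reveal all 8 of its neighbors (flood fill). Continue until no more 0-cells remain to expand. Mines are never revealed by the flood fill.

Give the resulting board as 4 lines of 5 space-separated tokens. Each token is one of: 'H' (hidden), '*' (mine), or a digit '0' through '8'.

0 0 0 0 0
1 2 2 1 0
H H H 2 0
H H H 2 0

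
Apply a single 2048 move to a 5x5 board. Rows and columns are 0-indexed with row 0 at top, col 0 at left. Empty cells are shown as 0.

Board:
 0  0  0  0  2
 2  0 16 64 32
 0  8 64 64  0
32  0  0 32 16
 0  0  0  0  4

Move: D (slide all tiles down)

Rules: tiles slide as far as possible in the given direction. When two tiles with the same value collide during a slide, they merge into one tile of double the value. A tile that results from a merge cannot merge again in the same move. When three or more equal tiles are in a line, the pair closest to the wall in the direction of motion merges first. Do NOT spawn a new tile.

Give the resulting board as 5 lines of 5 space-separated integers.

Answer:   0   0   0   0   0
  0   0   0   0   2
  0   0   0   0  32
  2   0  16 128  16
 32   8  64  32   4

Derivation:
Slide down:
col 0: [0, 2, 0, 32, 0] -> [0, 0, 0, 2, 32]
col 1: [0, 0, 8, 0, 0] -> [0, 0, 0, 0, 8]
col 2: [0, 16, 64, 0, 0] -> [0, 0, 0, 16, 64]
col 3: [0, 64, 64, 32, 0] -> [0, 0, 0, 128, 32]
col 4: [2, 32, 0, 16, 4] -> [0, 2, 32, 16, 4]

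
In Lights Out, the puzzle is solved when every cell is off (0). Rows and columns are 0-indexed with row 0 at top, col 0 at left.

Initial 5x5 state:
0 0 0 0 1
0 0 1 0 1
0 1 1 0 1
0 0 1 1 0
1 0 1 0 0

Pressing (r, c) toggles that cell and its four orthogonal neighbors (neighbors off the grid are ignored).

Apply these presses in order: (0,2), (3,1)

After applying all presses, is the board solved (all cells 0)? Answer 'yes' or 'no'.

After press 1 at (0,2):
0 1 1 1 1
0 0 0 0 1
0 1 1 0 1
0 0 1 1 0
1 0 1 0 0

After press 2 at (3,1):
0 1 1 1 1
0 0 0 0 1
0 0 1 0 1
1 1 0 1 0
1 1 1 0 0

Lights still on: 13

Answer: no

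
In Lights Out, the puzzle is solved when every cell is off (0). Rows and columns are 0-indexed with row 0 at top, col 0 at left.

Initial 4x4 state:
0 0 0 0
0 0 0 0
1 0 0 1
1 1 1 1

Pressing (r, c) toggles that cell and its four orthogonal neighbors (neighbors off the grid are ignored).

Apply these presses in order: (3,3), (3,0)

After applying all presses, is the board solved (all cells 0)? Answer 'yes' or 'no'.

After press 1 at (3,3):
0 0 0 0
0 0 0 0
1 0 0 0
1 1 0 0

After press 2 at (3,0):
0 0 0 0
0 0 0 0
0 0 0 0
0 0 0 0

Lights still on: 0

Answer: yes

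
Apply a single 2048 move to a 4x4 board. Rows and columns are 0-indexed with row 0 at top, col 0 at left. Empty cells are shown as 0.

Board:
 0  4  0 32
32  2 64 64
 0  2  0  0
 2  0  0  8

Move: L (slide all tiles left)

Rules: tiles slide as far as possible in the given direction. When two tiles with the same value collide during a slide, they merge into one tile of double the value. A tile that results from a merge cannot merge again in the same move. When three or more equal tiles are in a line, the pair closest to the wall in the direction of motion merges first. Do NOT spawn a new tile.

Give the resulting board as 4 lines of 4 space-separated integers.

Answer:   4  32   0   0
 32   2 128   0
  2   0   0   0
  2   8   0   0

Derivation:
Slide left:
row 0: [0, 4, 0, 32] -> [4, 32, 0, 0]
row 1: [32, 2, 64, 64] -> [32, 2, 128, 0]
row 2: [0, 2, 0, 0] -> [2, 0, 0, 0]
row 3: [2, 0, 0, 8] -> [2, 8, 0, 0]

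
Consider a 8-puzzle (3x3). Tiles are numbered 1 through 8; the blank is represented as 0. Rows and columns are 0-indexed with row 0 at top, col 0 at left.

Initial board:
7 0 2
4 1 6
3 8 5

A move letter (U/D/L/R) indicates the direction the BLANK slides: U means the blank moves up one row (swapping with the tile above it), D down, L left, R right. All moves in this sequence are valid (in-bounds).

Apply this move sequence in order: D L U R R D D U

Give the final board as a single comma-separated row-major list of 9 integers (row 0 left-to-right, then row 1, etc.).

After move 1 (D):
7 1 2
4 0 6
3 8 5

After move 2 (L):
7 1 2
0 4 6
3 8 5

After move 3 (U):
0 1 2
7 4 6
3 8 5

After move 4 (R):
1 0 2
7 4 6
3 8 5

After move 5 (R):
1 2 0
7 4 6
3 8 5

After move 6 (D):
1 2 6
7 4 0
3 8 5

After move 7 (D):
1 2 6
7 4 5
3 8 0

After move 8 (U):
1 2 6
7 4 0
3 8 5

Answer: 1, 2, 6, 7, 4, 0, 3, 8, 5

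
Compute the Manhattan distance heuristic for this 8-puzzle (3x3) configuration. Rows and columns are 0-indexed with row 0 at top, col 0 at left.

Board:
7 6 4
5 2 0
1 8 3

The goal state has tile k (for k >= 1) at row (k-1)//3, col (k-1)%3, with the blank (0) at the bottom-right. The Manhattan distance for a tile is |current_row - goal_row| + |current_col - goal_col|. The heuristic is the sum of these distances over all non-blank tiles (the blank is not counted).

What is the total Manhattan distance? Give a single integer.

Answer: 13

Derivation:
Tile 7: (0,0)->(2,0) = 2
Tile 6: (0,1)->(1,2) = 2
Tile 4: (0,2)->(1,0) = 3
Tile 5: (1,0)->(1,1) = 1
Tile 2: (1,1)->(0,1) = 1
Tile 1: (2,0)->(0,0) = 2
Tile 8: (2,1)->(2,1) = 0
Tile 3: (2,2)->(0,2) = 2
Sum: 2 + 2 + 3 + 1 + 1 + 2 + 0 + 2 = 13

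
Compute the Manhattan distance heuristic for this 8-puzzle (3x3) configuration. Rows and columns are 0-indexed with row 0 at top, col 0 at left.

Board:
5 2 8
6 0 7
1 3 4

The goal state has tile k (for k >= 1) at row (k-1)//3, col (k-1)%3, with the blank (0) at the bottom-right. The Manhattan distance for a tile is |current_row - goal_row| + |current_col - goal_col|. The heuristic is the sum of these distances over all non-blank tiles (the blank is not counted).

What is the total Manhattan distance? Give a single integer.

Answer: 18

Derivation:
Tile 5: at (0,0), goal (1,1), distance |0-1|+|0-1| = 2
Tile 2: at (0,1), goal (0,1), distance |0-0|+|1-1| = 0
Tile 8: at (0,2), goal (2,1), distance |0-2|+|2-1| = 3
Tile 6: at (1,0), goal (1,2), distance |1-1|+|0-2| = 2
Tile 7: at (1,2), goal (2,0), distance |1-2|+|2-0| = 3
Tile 1: at (2,0), goal (0,0), distance |2-0|+|0-0| = 2
Tile 3: at (2,1), goal (0,2), distance |2-0|+|1-2| = 3
Tile 4: at (2,2), goal (1,0), distance |2-1|+|2-0| = 3
Sum: 2 + 0 + 3 + 2 + 3 + 2 + 3 + 3 = 18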